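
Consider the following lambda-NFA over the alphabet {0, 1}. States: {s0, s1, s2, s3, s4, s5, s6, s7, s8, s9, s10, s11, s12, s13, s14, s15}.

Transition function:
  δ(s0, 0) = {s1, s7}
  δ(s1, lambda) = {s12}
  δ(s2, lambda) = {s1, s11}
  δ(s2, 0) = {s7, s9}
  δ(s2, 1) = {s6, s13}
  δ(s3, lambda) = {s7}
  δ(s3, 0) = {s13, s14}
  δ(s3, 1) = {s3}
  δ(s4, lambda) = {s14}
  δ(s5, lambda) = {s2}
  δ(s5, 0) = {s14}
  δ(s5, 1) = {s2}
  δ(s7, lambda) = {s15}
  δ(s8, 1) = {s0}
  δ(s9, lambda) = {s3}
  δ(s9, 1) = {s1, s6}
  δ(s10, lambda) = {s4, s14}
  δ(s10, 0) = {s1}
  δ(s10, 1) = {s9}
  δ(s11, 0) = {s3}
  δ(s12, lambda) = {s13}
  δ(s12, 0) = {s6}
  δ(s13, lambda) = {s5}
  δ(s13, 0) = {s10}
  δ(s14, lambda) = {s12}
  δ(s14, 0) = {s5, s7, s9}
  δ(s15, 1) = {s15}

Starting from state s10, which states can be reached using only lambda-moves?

Start with {s10}.
From s10 via lambda: add s4, s14.
From s14 via lambda: add s12.
From s12 via lambda: add s13.
From s13 via lambda: add s5.
From s5 via lambda: add s2.
From s2 via lambda: add s1, s11.
No new states can be added; the closed set is {s1, s2, s4, s5, s10, s11, s12, s13, s14}.

{s1, s2, s4, s5, s10, s11, s12, s13, s14}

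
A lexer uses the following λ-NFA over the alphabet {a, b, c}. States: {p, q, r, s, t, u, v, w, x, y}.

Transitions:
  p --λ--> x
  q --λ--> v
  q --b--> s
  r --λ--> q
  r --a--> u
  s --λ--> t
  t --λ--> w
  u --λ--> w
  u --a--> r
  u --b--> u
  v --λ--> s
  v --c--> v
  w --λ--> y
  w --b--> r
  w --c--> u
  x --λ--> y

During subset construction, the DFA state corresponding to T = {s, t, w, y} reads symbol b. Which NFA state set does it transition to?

w on b → {r}.
No b-transition from s, t, y.
Union after reading b: {r}.
Now take the λ-closure:
From r via λ: add q.
From q via λ: add v.
From v via λ: add s.
From s via λ: add t.
From t via λ: add w.
From w via λ: add y.
No new states can be added; the closed set is {q, r, s, t, v, w, y}.

{q, r, s, t, v, w, y}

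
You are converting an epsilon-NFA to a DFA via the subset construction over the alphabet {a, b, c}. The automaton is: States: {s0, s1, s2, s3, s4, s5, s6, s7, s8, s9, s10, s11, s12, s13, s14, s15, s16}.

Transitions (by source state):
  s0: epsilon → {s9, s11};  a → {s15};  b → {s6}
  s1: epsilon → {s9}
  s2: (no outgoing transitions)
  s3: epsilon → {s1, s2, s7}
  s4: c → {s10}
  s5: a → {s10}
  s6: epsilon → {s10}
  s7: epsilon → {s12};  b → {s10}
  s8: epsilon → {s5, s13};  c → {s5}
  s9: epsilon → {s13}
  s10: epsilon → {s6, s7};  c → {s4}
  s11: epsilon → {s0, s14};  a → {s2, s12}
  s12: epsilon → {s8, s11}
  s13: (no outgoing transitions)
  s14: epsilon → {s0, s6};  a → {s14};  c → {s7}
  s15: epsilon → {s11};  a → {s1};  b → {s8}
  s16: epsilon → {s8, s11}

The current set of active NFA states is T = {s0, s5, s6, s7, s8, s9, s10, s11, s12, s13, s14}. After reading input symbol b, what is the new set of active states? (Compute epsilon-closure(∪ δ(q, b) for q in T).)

s0 on b → {s6}.
s7 on b → {s10}.
No b-transition from s5, s6, s8, s9, s10, s11, s12, s13, s14.
Union after reading b: {s6, s10}.
Now take the epsilon-closure:
From s10 via epsilon: add s7.
From s7 via epsilon: add s12.
From s12 via epsilon: add s8, s11.
From s8 via epsilon: add s5, s13.
From s11 via epsilon: add s0, s14.
From s0 via epsilon: add s9.
No new states can be added; the closed set is {s0, s5, s6, s7, s8, s9, s10, s11, s12, s13, s14}.

{s0, s5, s6, s7, s8, s9, s10, s11, s12, s13, s14}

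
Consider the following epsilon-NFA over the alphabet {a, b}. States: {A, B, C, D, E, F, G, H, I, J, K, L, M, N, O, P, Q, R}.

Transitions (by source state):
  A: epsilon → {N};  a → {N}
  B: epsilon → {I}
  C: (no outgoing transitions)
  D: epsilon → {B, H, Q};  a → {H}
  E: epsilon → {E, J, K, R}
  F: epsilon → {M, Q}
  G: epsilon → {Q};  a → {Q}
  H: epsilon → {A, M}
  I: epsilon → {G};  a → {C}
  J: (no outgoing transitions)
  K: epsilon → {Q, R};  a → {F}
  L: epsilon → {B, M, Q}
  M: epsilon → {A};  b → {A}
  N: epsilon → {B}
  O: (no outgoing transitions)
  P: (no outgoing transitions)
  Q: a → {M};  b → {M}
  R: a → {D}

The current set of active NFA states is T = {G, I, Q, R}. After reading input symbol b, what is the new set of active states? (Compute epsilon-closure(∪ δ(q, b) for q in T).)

{A, B, G, I, M, N, Q}

Q on b → {M}.
No b-transition from G, I, R.
Union after reading b: {M}.
Now take the epsilon-closure:
From M via epsilon: add A.
From A via epsilon: add N.
From N via epsilon: add B.
From B via epsilon: add I.
From I via epsilon: add G.
From G via epsilon: add Q.
No new states can be added; the closed set is {A, B, G, I, M, N, Q}.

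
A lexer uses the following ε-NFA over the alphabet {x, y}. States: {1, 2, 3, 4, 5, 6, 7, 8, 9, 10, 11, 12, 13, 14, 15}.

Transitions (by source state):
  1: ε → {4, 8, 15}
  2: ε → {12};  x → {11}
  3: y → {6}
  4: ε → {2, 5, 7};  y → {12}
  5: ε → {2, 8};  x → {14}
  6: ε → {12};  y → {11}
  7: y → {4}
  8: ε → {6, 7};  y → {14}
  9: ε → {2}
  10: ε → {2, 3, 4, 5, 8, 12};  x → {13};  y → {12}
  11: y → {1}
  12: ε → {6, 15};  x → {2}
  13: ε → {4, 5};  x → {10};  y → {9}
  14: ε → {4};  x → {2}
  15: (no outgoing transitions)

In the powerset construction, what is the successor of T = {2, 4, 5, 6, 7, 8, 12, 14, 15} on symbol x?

{2, 4, 5, 6, 7, 8, 11, 12, 14, 15}

2 on x → {11}.
5 on x → {14}.
12 on x → {2}.
14 on x → {2}.
No x-transition from 4, 6, 7, 8, 15.
Union after reading x: {2, 11, 14}.
Now take the ε-closure:
From 2 via ε: add 12.
From 14 via ε: add 4.
From 4 via ε: add 5, 7.
From 12 via ε: add 6, 15.
From 5 via ε: add 8.
No new states can be added; the closed set is {2, 4, 5, 6, 7, 8, 11, 12, 14, 15}.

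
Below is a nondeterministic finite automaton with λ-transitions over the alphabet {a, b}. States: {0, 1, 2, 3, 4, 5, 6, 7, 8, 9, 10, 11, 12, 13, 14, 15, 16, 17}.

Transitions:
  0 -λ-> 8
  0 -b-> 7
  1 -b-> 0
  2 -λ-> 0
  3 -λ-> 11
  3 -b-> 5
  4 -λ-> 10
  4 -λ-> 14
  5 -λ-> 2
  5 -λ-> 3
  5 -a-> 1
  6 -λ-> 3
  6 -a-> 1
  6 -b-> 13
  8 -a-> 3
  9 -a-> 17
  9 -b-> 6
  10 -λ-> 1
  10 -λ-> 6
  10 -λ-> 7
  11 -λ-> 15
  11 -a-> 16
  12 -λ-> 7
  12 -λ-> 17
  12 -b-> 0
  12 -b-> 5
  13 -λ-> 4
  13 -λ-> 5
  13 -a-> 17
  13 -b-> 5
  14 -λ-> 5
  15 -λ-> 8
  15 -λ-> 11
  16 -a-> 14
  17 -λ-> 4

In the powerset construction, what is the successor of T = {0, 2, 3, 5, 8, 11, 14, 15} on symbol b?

0 on b → {7}.
3 on b → {5}.
No b-transition from 2, 5, 8, 11, 14, 15.
Union after reading b: {5, 7}.
Now take the λ-closure:
From 5 via λ: add 2, 3.
From 2 via λ: add 0.
From 3 via λ: add 11.
From 0 via λ: add 8.
From 11 via λ: add 15.
No new states can be added; the closed set is {0, 2, 3, 5, 7, 8, 11, 15}.

{0, 2, 3, 5, 7, 8, 11, 15}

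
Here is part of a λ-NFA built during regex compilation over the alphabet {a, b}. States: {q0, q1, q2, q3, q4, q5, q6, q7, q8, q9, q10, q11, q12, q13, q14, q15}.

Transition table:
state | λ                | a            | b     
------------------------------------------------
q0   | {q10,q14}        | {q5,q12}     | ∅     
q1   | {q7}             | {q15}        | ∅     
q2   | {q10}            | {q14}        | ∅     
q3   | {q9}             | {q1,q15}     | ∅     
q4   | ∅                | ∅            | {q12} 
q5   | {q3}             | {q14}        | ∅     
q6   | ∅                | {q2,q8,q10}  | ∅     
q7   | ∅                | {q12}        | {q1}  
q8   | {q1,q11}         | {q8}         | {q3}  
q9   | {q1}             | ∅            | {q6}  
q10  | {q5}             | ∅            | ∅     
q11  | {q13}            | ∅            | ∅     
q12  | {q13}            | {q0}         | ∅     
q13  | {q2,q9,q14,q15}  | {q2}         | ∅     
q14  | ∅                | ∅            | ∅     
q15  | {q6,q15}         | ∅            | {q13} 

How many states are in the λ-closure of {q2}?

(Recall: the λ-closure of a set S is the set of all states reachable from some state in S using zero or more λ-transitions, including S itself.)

7

Start with {q2}.
From q2 via λ: add q10.
From q10 via λ: add q5.
From q5 via λ: add q3.
From q3 via λ: add q9.
From q9 via λ: add q1.
From q1 via λ: add q7.
λ-closure = {q1, q2, q3, q5, q7, q9, q10}, which has 7 states.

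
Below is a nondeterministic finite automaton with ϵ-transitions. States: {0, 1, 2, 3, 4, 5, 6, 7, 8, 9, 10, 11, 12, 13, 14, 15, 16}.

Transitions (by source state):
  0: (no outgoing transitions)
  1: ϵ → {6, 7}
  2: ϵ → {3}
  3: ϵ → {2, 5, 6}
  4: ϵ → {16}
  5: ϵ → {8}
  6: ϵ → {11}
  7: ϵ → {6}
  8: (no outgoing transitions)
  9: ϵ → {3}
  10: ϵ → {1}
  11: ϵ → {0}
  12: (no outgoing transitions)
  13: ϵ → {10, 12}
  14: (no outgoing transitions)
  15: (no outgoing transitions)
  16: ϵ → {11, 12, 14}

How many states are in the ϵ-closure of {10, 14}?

Start with {10, 14}.
From 10 via ϵ: add 1.
From 1 via ϵ: add 6, 7.
From 6 via ϵ: add 11.
From 11 via ϵ: add 0.
ϵ-closure = {0, 1, 6, 7, 10, 11, 14}, which has 7 states.

7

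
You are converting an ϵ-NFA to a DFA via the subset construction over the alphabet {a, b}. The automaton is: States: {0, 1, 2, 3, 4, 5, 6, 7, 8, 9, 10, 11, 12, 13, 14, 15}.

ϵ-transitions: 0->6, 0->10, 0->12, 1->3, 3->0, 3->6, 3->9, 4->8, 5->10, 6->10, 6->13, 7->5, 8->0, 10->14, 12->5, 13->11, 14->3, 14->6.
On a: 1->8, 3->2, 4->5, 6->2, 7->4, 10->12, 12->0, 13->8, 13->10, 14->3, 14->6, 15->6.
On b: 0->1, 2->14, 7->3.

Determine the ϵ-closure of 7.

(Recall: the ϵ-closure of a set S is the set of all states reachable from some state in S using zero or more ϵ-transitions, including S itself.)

{0, 3, 5, 6, 7, 9, 10, 11, 12, 13, 14}

Start with {7}.
From 7 via ϵ: add 5.
From 5 via ϵ: add 10.
From 10 via ϵ: add 14.
From 14 via ϵ: add 3, 6.
From 3 via ϵ: add 0, 9.
From 6 via ϵ: add 13.
From 0 via ϵ: add 12.
From 13 via ϵ: add 11.
No new states can be added; the closed set is {0, 3, 5, 6, 7, 9, 10, 11, 12, 13, 14}.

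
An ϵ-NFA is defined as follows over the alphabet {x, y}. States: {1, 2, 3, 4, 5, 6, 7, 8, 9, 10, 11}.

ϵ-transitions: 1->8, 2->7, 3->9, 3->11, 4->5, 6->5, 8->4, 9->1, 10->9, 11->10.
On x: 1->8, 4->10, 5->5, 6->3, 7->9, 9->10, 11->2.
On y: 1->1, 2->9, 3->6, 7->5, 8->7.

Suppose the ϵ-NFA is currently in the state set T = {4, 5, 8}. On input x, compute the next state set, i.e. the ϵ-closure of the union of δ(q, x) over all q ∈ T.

4 on x → {10}.
5 on x → {5}.
No x-transition from 8.
Union after reading x: {5, 10}.
Now take the ϵ-closure:
From 10 via ϵ: add 9.
From 9 via ϵ: add 1.
From 1 via ϵ: add 8.
From 8 via ϵ: add 4.
No new states can be added; the closed set is {1, 4, 5, 8, 9, 10}.

{1, 4, 5, 8, 9, 10}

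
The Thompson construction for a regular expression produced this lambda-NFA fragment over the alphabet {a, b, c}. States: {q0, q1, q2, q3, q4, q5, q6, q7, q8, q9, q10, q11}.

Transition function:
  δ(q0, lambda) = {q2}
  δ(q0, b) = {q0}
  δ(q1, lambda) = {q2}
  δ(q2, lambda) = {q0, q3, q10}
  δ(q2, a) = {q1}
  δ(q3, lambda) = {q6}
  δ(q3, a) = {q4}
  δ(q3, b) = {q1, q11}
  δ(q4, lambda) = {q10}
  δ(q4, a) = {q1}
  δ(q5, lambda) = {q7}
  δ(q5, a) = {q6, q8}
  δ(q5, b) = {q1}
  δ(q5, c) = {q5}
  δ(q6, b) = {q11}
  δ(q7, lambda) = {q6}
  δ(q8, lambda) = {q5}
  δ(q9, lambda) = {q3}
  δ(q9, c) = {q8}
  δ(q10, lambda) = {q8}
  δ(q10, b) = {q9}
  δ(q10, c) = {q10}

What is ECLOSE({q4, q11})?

Start with {q4, q11}.
From q4 via lambda: add q10.
From q10 via lambda: add q8.
From q8 via lambda: add q5.
From q5 via lambda: add q7.
From q7 via lambda: add q6.
No new states can be added; the closed set is {q4, q5, q6, q7, q8, q10, q11}.

{q4, q5, q6, q7, q8, q10, q11}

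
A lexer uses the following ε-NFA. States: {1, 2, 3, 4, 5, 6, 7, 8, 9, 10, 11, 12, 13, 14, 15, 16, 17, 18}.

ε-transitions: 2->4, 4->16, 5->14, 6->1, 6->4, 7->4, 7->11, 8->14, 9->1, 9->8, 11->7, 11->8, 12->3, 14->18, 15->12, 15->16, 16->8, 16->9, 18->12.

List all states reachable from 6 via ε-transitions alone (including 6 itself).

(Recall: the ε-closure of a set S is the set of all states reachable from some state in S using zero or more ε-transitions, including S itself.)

{1, 3, 4, 6, 8, 9, 12, 14, 16, 18}

Start with {6}.
From 6 via ε: add 1, 4.
From 4 via ε: add 16.
From 16 via ε: add 8, 9.
From 8 via ε: add 14.
From 14 via ε: add 18.
From 18 via ε: add 12.
From 12 via ε: add 3.
No new states can be added; the closed set is {1, 3, 4, 6, 8, 9, 12, 14, 16, 18}.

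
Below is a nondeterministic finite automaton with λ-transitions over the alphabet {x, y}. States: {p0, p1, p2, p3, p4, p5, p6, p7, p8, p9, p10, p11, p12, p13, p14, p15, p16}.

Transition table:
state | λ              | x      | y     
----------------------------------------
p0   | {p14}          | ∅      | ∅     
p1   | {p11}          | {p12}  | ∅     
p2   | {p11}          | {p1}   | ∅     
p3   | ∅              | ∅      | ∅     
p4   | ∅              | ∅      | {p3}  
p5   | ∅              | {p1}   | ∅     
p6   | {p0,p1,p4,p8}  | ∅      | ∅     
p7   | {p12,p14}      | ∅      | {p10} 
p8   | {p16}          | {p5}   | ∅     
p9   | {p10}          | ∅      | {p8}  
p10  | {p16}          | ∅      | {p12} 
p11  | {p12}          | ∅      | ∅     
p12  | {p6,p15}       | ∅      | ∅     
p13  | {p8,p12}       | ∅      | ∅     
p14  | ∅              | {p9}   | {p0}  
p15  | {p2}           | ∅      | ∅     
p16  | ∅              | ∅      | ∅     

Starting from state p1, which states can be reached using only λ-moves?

{p0, p1, p2, p4, p6, p8, p11, p12, p14, p15, p16}

Start with {p1}.
From p1 via λ: add p11.
From p11 via λ: add p12.
From p12 via λ: add p6, p15.
From p6 via λ: add p0, p4, p8.
From p15 via λ: add p2.
From p0 via λ: add p14.
From p8 via λ: add p16.
No new states can be added; the closed set is {p0, p1, p2, p4, p6, p8, p11, p12, p14, p15, p16}.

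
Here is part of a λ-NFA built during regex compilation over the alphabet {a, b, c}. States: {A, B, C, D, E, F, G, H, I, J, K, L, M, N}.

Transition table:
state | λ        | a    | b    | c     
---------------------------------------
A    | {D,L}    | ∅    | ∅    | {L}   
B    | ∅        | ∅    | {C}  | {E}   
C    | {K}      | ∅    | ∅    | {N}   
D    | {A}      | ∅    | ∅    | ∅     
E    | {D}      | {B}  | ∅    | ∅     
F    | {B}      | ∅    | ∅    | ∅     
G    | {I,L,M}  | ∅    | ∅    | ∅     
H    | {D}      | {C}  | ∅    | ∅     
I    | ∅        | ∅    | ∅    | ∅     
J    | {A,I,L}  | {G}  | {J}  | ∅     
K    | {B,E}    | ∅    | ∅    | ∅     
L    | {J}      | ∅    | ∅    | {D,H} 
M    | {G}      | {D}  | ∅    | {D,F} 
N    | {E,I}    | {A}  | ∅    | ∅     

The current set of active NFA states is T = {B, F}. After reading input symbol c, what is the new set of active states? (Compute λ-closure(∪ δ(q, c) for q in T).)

B on c → {E}.
No c-transition from F.
Union after reading c: {E}.
Now take the λ-closure:
From E via λ: add D.
From D via λ: add A.
From A via λ: add L.
From L via λ: add J.
From J via λ: add I.
No new states can be added; the closed set is {A, D, E, I, J, L}.

{A, D, E, I, J, L}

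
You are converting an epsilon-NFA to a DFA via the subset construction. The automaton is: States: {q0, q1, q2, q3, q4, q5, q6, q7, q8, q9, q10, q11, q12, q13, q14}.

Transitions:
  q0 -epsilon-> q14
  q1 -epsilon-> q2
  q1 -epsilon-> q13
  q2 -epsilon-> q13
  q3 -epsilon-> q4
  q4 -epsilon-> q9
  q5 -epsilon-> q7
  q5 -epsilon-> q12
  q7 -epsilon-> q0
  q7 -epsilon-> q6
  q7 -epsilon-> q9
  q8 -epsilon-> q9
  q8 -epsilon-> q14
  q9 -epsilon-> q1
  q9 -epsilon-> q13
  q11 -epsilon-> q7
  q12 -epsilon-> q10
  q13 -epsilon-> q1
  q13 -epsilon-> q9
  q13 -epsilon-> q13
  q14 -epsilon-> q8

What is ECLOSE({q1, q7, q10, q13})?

{q0, q1, q2, q6, q7, q8, q9, q10, q13, q14}

Start with {q1, q7, q10, q13}.
From q1 via epsilon: add q2.
From q7 via epsilon: add q0, q6, q9.
From q0 via epsilon: add q14.
From q14 via epsilon: add q8.
No new states can be added; the closed set is {q0, q1, q2, q6, q7, q8, q9, q10, q13, q14}.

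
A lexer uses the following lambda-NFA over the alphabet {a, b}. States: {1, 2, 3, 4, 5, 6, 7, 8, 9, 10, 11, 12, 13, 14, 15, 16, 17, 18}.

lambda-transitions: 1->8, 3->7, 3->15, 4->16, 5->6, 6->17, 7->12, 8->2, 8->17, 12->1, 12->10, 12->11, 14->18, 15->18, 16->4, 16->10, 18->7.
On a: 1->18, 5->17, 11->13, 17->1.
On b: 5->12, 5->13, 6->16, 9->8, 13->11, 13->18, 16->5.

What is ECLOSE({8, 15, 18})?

Start with {8, 15, 18}.
From 8 via lambda: add 2, 17.
From 18 via lambda: add 7.
From 7 via lambda: add 12.
From 12 via lambda: add 1, 10, 11.
No new states can be added; the closed set is {1, 2, 7, 8, 10, 11, 12, 15, 17, 18}.

{1, 2, 7, 8, 10, 11, 12, 15, 17, 18}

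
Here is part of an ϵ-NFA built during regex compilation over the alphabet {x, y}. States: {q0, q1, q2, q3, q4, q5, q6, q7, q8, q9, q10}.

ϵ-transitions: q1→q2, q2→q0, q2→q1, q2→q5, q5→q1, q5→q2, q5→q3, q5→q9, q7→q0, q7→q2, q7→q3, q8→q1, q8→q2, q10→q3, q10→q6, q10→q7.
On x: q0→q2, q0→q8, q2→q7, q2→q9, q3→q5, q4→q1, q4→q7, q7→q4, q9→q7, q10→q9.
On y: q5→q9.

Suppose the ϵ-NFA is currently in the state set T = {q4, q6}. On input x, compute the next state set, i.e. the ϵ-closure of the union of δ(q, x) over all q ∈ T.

q4 on x → {q1, q7}.
No x-transition from q6.
Union after reading x: {q1, q7}.
Now take the ϵ-closure:
From q1 via ϵ: add q2.
From q7 via ϵ: add q0, q3.
From q2 via ϵ: add q5.
From q5 via ϵ: add q9.
No new states can be added; the closed set is {q0, q1, q2, q3, q5, q7, q9}.

{q0, q1, q2, q3, q5, q7, q9}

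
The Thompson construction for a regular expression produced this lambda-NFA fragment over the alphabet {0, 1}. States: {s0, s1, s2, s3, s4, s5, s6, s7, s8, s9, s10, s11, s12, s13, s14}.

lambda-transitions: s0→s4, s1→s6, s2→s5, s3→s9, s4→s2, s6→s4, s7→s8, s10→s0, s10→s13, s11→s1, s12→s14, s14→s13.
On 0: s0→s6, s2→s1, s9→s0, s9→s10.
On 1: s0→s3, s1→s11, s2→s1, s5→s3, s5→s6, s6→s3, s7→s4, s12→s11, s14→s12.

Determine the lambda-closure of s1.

{s1, s2, s4, s5, s6}

Start with {s1}.
From s1 via lambda: add s6.
From s6 via lambda: add s4.
From s4 via lambda: add s2.
From s2 via lambda: add s5.
No new states can be added; the closed set is {s1, s2, s4, s5, s6}.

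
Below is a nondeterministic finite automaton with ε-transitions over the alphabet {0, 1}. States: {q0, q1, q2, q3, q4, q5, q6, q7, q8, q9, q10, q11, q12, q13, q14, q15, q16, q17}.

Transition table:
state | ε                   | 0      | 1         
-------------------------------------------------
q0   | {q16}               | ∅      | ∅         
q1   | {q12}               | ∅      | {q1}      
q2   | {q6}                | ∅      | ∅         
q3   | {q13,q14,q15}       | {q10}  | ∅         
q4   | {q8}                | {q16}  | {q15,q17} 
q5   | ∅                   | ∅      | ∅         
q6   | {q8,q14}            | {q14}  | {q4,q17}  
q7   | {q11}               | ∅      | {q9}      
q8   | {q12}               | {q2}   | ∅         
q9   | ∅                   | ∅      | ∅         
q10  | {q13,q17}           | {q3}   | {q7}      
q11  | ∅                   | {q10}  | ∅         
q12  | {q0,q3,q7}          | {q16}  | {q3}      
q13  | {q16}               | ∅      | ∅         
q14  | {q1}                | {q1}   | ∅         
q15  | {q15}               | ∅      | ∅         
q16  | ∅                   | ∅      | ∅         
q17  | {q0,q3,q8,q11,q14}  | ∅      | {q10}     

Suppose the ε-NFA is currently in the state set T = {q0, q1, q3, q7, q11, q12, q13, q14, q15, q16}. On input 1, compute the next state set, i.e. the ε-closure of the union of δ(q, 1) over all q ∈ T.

{q0, q1, q3, q7, q9, q11, q12, q13, q14, q15, q16}

q1 on 1 → {q1}.
q7 on 1 → {q9}.
q12 on 1 → {q3}.
No 1-transition from q0, q3, q11, q13, q14, q15, q16.
Union after reading 1: {q1, q3, q9}.
Now take the ε-closure:
From q1 via ε: add q12.
From q3 via ε: add q13, q14, q15.
From q12 via ε: add q0, q7.
From q13 via ε: add q16.
From q7 via ε: add q11.
No new states can be added; the closed set is {q0, q1, q3, q7, q9, q11, q12, q13, q14, q15, q16}.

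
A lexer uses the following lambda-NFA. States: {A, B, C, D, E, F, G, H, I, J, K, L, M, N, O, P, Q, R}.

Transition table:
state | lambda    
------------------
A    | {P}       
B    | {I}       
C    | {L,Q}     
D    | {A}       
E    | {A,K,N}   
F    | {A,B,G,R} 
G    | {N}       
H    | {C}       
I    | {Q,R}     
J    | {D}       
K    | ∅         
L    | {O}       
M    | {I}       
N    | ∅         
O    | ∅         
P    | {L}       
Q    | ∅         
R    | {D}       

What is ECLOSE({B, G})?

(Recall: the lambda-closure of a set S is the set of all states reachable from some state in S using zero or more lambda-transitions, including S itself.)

{A, B, D, G, I, L, N, O, P, Q, R}

Start with {B, G}.
From B via lambda: add I.
From G via lambda: add N.
From I via lambda: add Q, R.
From R via lambda: add D.
From D via lambda: add A.
From A via lambda: add P.
From P via lambda: add L.
From L via lambda: add O.
No new states can be added; the closed set is {A, B, D, G, I, L, N, O, P, Q, R}.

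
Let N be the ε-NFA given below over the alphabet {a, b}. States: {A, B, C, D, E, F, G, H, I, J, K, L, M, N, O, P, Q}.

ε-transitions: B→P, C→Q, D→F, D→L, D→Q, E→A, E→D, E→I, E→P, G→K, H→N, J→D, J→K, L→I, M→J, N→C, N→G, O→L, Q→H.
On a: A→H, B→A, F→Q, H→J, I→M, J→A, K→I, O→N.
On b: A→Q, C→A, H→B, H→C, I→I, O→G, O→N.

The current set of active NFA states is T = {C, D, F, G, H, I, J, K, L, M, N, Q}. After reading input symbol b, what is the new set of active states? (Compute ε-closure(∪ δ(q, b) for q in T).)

{A, B, C, G, H, I, K, N, P, Q}

C on b → {A}.
H on b → {B, C}.
I on b → {I}.
No b-transition from D, F, G, J, K, L, M, N, Q.
Union after reading b: {A, B, C, I}.
Now take the ε-closure:
From B via ε: add P.
From C via ε: add Q.
From Q via ε: add H.
From H via ε: add N.
From N via ε: add G.
From G via ε: add K.
No new states can be added; the closed set is {A, B, C, G, H, I, K, N, P, Q}.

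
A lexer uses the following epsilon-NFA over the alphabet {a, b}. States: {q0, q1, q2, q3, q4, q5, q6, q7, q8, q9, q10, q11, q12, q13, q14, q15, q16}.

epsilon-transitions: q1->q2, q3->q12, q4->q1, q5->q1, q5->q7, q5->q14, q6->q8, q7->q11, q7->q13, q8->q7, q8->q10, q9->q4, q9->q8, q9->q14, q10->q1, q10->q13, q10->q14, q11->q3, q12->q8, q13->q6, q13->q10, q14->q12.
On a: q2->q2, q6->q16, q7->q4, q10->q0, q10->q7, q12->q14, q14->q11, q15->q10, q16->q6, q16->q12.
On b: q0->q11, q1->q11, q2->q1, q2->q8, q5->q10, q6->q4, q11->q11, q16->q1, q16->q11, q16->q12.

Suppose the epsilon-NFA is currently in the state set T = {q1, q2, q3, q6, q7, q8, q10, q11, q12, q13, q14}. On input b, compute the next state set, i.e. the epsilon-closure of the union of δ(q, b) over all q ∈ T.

{q1, q2, q3, q4, q6, q7, q8, q10, q11, q12, q13, q14}

q1 on b → {q11}.
q2 on b → {q1, q8}.
q6 on b → {q4}.
q11 on b → {q11}.
No b-transition from q3, q7, q8, q10, q12, q13, q14.
Union after reading b: {q1, q4, q8, q11}.
Now take the epsilon-closure:
From q1 via epsilon: add q2.
From q8 via epsilon: add q7, q10.
From q11 via epsilon: add q3.
From q3 via epsilon: add q12.
From q7 via epsilon: add q13.
From q10 via epsilon: add q14.
From q13 via epsilon: add q6.
No new states can be added; the closed set is {q1, q2, q3, q4, q6, q7, q8, q10, q11, q12, q13, q14}.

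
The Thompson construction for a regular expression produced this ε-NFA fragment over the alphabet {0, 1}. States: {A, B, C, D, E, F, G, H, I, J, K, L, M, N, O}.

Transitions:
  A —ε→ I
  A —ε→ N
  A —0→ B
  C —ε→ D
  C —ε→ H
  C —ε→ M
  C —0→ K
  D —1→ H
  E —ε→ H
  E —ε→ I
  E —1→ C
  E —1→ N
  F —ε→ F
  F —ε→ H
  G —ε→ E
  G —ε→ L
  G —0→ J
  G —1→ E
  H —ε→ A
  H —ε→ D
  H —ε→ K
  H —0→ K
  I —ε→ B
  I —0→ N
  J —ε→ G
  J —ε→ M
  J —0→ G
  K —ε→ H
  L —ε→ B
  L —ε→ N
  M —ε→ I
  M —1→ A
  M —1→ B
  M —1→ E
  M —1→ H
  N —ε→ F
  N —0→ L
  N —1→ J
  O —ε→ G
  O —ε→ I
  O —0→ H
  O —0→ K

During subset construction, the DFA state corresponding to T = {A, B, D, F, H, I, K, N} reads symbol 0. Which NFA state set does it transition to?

A on 0 → {B}.
H on 0 → {K}.
I on 0 → {N}.
N on 0 → {L}.
No 0-transition from B, D, F, K.
Union after reading 0: {B, K, L, N}.
Now take the ε-closure:
From K via ε: add H.
From N via ε: add F.
From H via ε: add A, D.
From A via ε: add I.
No new states can be added; the closed set is {A, B, D, F, H, I, K, L, N}.

{A, B, D, F, H, I, K, L, N}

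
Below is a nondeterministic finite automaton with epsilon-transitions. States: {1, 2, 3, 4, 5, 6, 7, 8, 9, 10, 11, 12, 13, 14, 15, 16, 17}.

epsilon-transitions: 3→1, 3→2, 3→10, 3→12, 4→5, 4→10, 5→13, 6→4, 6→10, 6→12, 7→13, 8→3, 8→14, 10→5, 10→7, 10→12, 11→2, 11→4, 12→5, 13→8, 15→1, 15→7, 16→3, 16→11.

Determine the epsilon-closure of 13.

Start with {13}.
From 13 via epsilon: add 8.
From 8 via epsilon: add 3, 14.
From 3 via epsilon: add 1, 2, 10, 12.
From 10 via epsilon: add 5, 7.
No new states can be added; the closed set is {1, 2, 3, 5, 7, 8, 10, 12, 13, 14}.

{1, 2, 3, 5, 7, 8, 10, 12, 13, 14}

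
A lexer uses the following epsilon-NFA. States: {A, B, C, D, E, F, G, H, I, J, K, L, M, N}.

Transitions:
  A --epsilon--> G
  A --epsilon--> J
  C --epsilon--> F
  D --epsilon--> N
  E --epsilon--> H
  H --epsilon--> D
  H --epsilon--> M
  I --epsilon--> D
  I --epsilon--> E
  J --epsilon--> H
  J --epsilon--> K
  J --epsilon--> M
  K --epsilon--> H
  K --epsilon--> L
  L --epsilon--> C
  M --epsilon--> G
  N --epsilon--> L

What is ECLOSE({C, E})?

{C, D, E, F, G, H, L, M, N}

Start with {C, E}.
From C via epsilon: add F.
From E via epsilon: add H.
From H via epsilon: add D, M.
From D via epsilon: add N.
From M via epsilon: add G.
From N via epsilon: add L.
No new states can be added; the closed set is {C, D, E, F, G, H, L, M, N}.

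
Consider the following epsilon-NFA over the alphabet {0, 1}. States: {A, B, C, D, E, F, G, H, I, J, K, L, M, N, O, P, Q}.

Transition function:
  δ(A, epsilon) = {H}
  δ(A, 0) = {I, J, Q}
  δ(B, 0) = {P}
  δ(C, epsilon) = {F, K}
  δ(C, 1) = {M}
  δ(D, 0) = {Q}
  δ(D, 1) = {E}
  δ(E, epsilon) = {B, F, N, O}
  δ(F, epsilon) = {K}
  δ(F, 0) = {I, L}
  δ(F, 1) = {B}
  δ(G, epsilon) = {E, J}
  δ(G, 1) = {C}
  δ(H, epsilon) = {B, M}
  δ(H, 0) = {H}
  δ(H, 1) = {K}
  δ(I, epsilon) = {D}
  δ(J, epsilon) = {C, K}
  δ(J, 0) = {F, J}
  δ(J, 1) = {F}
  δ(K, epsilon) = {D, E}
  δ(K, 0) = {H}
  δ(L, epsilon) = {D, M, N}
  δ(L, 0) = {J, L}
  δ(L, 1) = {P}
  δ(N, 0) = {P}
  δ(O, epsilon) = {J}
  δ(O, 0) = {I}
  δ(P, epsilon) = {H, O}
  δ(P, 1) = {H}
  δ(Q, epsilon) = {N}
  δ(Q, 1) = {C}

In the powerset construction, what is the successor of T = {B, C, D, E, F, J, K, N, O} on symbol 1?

{B, C, D, E, F, J, K, M, N, O}

C on 1 → {M}.
D on 1 → {E}.
F on 1 → {B}.
J on 1 → {F}.
No 1-transition from B, E, K, N, O.
Union after reading 1: {B, E, F, M}.
Now take the epsilon-closure:
From E via epsilon: add N, O.
From F via epsilon: add K.
From K via epsilon: add D.
From O via epsilon: add J.
From J via epsilon: add C.
No new states can be added; the closed set is {B, C, D, E, F, J, K, M, N, O}.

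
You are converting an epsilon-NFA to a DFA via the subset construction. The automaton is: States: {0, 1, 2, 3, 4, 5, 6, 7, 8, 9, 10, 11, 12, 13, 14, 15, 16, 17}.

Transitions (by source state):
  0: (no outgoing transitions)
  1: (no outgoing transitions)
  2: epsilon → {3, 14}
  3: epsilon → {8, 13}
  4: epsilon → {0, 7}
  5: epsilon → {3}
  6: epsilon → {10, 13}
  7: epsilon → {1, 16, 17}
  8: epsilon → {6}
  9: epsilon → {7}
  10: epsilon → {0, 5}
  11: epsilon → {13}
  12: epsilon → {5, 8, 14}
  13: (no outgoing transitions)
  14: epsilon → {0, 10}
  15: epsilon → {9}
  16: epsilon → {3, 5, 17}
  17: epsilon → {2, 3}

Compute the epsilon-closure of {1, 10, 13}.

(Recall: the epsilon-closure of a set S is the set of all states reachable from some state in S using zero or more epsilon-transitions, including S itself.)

Start with {1, 10, 13}.
From 10 via epsilon: add 0, 5.
From 5 via epsilon: add 3.
From 3 via epsilon: add 8.
From 8 via epsilon: add 6.
No new states can be added; the closed set is {0, 1, 3, 5, 6, 8, 10, 13}.

{0, 1, 3, 5, 6, 8, 10, 13}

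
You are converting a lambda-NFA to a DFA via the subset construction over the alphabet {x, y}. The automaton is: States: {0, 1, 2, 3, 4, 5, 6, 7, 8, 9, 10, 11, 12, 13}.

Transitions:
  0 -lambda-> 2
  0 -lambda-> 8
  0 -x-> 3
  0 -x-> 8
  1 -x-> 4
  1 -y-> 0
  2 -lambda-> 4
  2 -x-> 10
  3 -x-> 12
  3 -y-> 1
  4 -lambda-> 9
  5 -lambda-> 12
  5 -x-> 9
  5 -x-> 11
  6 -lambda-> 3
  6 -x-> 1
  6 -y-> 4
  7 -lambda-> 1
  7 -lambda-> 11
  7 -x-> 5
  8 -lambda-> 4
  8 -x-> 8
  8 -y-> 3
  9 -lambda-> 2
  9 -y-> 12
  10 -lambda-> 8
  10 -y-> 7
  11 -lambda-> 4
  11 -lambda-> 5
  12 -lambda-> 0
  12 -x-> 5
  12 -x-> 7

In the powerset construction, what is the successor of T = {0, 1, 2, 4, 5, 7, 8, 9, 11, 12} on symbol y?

{0, 2, 3, 4, 8, 9, 12}

1 on y → {0}.
8 on y → {3}.
9 on y → {12}.
No y-transition from 0, 2, 4, 5, 7, 11, 12.
Union after reading y: {0, 3, 12}.
Now take the lambda-closure:
From 0 via lambda: add 2, 8.
From 2 via lambda: add 4.
From 4 via lambda: add 9.
No new states can be added; the closed set is {0, 2, 3, 4, 8, 9, 12}.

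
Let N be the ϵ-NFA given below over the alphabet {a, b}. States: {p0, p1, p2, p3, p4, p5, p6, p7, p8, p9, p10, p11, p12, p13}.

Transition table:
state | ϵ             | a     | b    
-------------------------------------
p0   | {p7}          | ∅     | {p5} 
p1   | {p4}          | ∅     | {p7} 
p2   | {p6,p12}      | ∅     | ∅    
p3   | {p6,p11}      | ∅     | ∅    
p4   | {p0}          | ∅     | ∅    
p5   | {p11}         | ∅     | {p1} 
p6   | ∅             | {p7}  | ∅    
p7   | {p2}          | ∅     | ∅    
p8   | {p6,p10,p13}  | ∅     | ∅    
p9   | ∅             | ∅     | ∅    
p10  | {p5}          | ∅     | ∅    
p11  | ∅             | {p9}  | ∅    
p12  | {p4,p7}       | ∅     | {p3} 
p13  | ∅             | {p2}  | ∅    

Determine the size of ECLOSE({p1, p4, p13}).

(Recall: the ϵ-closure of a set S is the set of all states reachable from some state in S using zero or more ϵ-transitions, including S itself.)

Start with {p1, p4, p13}.
From p4 via ϵ: add p0.
From p0 via ϵ: add p7.
From p7 via ϵ: add p2.
From p2 via ϵ: add p6, p12.
ϵ-closure = {p0, p1, p2, p4, p6, p7, p12, p13}, which has 8 states.

8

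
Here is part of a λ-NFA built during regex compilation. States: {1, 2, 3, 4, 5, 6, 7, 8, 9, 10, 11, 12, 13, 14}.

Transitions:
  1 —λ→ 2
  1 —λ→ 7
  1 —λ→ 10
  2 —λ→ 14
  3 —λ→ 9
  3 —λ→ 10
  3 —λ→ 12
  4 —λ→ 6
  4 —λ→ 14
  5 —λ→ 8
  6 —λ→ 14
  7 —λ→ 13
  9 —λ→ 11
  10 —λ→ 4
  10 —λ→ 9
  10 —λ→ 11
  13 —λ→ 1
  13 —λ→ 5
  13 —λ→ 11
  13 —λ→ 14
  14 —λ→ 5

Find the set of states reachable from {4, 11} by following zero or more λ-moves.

Start with {4, 11}.
From 4 via λ: add 6, 14.
From 14 via λ: add 5.
From 5 via λ: add 8.
No new states can be added; the closed set is {4, 5, 6, 8, 11, 14}.

{4, 5, 6, 8, 11, 14}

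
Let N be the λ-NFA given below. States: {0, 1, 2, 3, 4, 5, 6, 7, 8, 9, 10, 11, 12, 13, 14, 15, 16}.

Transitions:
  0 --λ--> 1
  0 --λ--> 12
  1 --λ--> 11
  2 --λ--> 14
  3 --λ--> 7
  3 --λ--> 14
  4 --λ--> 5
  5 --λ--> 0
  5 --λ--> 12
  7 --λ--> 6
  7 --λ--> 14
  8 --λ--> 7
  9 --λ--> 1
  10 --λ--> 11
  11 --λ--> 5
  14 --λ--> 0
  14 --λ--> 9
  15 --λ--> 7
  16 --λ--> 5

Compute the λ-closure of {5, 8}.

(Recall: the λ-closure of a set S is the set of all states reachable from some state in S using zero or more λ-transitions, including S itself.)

Start with {5, 8}.
From 5 via λ: add 0, 12.
From 8 via λ: add 7.
From 0 via λ: add 1.
From 7 via λ: add 6, 14.
From 1 via λ: add 11.
From 14 via λ: add 9.
No new states can be added; the closed set is {0, 1, 5, 6, 7, 8, 9, 11, 12, 14}.

{0, 1, 5, 6, 7, 8, 9, 11, 12, 14}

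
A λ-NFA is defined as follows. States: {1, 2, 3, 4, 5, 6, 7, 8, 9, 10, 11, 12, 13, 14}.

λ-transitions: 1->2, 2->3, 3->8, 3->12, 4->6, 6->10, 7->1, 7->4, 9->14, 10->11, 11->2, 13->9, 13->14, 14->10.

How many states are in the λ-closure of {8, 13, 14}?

9

Start with {8, 13, 14}.
From 13 via λ: add 9.
From 14 via λ: add 10.
From 10 via λ: add 11.
From 11 via λ: add 2.
From 2 via λ: add 3.
From 3 via λ: add 12.
λ-closure = {2, 3, 8, 9, 10, 11, 12, 13, 14}, which has 9 states.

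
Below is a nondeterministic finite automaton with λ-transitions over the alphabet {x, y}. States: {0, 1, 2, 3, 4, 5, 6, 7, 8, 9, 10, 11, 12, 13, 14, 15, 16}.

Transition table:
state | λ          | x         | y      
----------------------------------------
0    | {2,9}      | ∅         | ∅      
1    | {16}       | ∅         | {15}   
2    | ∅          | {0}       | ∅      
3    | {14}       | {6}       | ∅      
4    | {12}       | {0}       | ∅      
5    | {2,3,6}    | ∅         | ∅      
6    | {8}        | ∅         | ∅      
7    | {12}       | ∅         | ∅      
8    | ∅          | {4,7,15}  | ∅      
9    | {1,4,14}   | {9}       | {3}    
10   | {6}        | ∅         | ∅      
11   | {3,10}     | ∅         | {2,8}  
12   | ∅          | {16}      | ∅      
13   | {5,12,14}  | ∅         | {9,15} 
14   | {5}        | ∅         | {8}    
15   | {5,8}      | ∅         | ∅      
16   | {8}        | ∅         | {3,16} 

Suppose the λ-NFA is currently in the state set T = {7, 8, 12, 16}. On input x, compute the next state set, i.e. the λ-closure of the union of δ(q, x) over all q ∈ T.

8 on x → {4, 7, 15}.
12 on x → {16}.
No x-transition from 7, 16.
Union after reading x: {4, 7, 15, 16}.
Now take the λ-closure:
From 4 via λ: add 12.
From 15 via λ: add 5, 8.
From 5 via λ: add 2, 3, 6.
From 3 via λ: add 14.
No new states can be added; the closed set is {2, 3, 4, 5, 6, 7, 8, 12, 14, 15, 16}.

{2, 3, 4, 5, 6, 7, 8, 12, 14, 15, 16}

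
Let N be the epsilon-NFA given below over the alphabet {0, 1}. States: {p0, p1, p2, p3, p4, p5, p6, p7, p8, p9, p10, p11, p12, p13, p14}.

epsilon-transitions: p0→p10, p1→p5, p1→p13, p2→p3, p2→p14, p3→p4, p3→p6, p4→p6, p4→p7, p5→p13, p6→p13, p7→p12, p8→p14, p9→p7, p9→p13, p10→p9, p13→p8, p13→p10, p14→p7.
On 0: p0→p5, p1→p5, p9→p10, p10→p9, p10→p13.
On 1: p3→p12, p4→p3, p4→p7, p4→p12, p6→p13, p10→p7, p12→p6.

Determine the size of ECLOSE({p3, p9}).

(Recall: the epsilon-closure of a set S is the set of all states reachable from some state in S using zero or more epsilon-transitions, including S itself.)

Start with {p3, p9}.
From p3 via epsilon: add p4, p6.
From p9 via epsilon: add p7, p13.
From p7 via epsilon: add p12.
From p13 via epsilon: add p8, p10.
From p8 via epsilon: add p14.
epsilon-closure = {p3, p4, p6, p7, p8, p9, p10, p12, p13, p14}, which has 10 states.

10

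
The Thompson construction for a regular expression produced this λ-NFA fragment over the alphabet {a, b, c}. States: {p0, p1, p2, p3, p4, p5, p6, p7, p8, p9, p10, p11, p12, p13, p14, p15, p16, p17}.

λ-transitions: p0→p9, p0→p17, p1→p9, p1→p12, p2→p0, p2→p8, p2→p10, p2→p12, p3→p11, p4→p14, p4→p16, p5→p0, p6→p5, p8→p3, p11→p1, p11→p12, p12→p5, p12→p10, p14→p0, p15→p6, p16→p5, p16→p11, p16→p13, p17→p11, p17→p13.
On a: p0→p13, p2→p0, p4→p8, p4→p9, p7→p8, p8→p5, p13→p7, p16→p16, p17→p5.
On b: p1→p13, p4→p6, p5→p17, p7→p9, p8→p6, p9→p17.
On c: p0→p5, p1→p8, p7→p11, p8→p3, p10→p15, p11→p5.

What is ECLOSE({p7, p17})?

Start with {p7, p17}.
From p17 via λ: add p11, p13.
From p11 via λ: add p1, p12.
From p1 via λ: add p9.
From p12 via λ: add p5, p10.
From p5 via λ: add p0.
No new states can be added; the closed set is {p0, p1, p5, p7, p9, p10, p11, p12, p13, p17}.

{p0, p1, p5, p7, p9, p10, p11, p12, p13, p17}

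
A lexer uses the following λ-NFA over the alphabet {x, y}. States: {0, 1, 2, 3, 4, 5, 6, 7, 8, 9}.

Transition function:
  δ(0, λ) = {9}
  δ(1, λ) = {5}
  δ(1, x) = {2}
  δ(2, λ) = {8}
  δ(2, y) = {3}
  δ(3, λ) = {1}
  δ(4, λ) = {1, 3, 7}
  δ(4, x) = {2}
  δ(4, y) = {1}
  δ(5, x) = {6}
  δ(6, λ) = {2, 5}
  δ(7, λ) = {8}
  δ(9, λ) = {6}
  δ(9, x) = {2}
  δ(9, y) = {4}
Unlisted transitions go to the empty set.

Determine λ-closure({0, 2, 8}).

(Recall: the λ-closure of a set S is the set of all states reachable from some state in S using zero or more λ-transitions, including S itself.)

{0, 2, 5, 6, 8, 9}

Start with {0, 2, 8}.
From 0 via λ: add 9.
From 9 via λ: add 6.
From 6 via λ: add 5.
No new states can be added; the closed set is {0, 2, 5, 6, 8, 9}.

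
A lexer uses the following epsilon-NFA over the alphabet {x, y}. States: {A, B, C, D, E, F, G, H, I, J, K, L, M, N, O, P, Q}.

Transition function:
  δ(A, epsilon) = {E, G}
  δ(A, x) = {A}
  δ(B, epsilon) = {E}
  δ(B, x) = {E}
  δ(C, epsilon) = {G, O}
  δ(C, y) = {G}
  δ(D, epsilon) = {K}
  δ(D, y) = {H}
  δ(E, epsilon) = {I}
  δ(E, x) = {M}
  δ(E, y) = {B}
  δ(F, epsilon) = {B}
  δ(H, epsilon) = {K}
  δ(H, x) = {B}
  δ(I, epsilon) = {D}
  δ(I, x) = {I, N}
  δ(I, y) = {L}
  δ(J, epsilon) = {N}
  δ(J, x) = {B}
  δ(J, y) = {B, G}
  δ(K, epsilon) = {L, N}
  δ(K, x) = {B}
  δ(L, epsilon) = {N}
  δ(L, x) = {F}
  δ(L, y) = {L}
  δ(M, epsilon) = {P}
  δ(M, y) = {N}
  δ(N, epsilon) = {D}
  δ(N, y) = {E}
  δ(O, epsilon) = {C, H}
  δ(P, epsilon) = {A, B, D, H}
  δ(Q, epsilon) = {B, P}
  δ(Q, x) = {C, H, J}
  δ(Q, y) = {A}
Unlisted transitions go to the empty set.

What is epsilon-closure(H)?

Start with {H}.
From H via epsilon: add K.
From K via epsilon: add L, N.
From N via epsilon: add D.
No new states can be added; the closed set is {D, H, K, L, N}.

{D, H, K, L, N}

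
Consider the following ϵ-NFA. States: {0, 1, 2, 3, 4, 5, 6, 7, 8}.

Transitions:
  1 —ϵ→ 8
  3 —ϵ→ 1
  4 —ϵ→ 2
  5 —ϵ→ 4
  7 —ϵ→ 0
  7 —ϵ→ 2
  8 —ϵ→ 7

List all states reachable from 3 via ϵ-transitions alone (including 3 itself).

{0, 1, 2, 3, 7, 8}

Start with {3}.
From 3 via ϵ: add 1.
From 1 via ϵ: add 8.
From 8 via ϵ: add 7.
From 7 via ϵ: add 0, 2.
No new states can be added; the closed set is {0, 1, 2, 3, 7, 8}.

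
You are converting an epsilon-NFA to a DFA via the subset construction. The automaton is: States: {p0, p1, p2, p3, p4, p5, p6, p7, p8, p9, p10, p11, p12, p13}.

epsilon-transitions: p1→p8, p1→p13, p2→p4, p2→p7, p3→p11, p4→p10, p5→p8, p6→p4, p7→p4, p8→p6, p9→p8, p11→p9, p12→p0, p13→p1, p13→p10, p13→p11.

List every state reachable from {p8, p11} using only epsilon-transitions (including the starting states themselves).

Start with {p8, p11}.
From p8 via epsilon: add p6.
From p11 via epsilon: add p9.
From p6 via epsilon: add p4.
From p4 via epsilon: add p10.
No new states can be added; the closed set is {p4, p6, p8, p9, p10, p11}.

{p4, p6, p8, p9, p10, p11}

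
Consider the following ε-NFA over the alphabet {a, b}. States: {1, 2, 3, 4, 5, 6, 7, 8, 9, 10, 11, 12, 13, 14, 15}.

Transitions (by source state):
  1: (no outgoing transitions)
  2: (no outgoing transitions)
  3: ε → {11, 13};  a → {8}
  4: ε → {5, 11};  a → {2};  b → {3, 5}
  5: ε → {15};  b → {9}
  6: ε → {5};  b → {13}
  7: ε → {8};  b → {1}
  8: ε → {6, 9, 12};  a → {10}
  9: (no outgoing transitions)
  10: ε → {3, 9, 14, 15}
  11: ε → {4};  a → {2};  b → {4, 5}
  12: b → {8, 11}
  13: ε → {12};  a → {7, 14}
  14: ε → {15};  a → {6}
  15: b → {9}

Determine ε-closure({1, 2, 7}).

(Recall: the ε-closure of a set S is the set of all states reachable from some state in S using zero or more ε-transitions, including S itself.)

Start with {1, 2, 7}.
From 7 via ε: add 8.
From 8 via ε: add 6, 9, 12.
From 6 via ε: add 5.
From 5 via ε: add 15.
No new states can be added; the closed set is {1, 2, 5, 6, 7, 8, 9, 12, 15}.

{1, 2, 5, 6, 7, 8, 9, 12, 15}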